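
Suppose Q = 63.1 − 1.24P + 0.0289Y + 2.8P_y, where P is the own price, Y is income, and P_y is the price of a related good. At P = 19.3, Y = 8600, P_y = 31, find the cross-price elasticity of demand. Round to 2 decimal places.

0.23

Evaluating quantity at (P, Y, P_y) gives Q = 63.1 − 1.24(19.3) + 0.0289(8600) + 2.8(31) = 63.1 − 23.932 + 248.54 + 86.8 = 374.508.
∂Q/∂P_y = +2.8, so E_xy = 2.8·(31/374.508) ≈ 0.23.
E_xy > 0: the goods are substitutes.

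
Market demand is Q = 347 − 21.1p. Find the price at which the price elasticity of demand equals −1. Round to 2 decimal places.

For linear demand Q = a − bp, E = −bp/(a − bp). |E| = 1 ⇒ bp = a − bp ⇒ p = a/(2b).
p = 347/(2·21.1) ≈ 8.22.

8.22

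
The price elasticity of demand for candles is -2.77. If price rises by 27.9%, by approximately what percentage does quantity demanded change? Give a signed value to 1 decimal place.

-77.3

%ΔQ ≈ E × %ΔP = (-2.77) × (27.9%) ≈ -77.3%.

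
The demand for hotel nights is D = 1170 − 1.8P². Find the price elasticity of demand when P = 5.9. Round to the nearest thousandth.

At P = 5.9, D = 1107.342.
dD/dP = −2·1.8·P = −21.24.
Point elasticity E = (dD/dP)·(P/D) = -21.24 × 5.9/1107.342 ≈ -0.113.
|E| < 1, so demand is inelastic at this price.

-0.113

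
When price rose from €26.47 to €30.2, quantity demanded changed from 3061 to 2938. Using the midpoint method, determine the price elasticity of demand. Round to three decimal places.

-0.312

%Δq = (2938 − 3061)/[(3061 + 2938)/2] = -123/2999.5 ≈ -0.0410.
%ΔP = (30.2 − 26.47)/[(26.47 + 30.2)/2] = 3.73/28.335 ≈ 0.1316.
Arc elasticity E = %Δq/%ΔP ≈ -0.0410/0.1316 ≈ -0.312.
|E| < 1: demand is inelastic over this range.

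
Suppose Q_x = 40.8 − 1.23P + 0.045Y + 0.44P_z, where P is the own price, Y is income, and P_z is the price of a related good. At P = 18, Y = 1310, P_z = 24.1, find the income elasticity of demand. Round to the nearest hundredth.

0.67

Evaluating quantity at (P, Y, P_z) gives Q_x = 40.8 − 1.23(18) + 0.045(1310) + 0.44(24.1) = 40.8 − 22.14 + 58.95 + 10.604 = 88.214.
∂Q_x/∂Y = +0.045, so E_I = 0.045·(1310/88.214) ≈ 0.67.
E_I ∈ (0,1): normal good (necessity).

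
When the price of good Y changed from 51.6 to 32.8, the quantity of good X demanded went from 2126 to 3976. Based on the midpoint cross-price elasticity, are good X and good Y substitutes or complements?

%ΔQ_x = (3976 − 2126)/[(2126+3976)/2] = 1850/3051 ≈ 0.6064.
%ΔP_y = (32.8 − 51.6)/[(51.6+32.8)/2] ≈ -0.4455.
E_xy = 0.6064/-0.4455 ≈ -1.361.
E_xy < 0, so the goods are complements.

complements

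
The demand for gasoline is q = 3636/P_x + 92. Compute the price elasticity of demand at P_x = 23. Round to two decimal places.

At P_x = 23, q = 250.087.
dq/dP_x = −3636/P_x² = −6.8733.
Point elasticity E = (dq/dP_x)·(P_x/q) = -6.8733 × 23/250.087 ≈ -0.63.
|E| < 1, so demand is inelastic at this price.

-0.63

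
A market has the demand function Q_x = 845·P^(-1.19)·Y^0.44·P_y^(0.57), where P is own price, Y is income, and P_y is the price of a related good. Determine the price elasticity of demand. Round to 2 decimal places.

For a Cobb–Douglas (constant-elasticity) form Q_x = A·P^α·…, the elasticity with respect to P equals the exponent α at every point.
Here the exponent on P is -1.19, so the price elasticity of demand is -1.19.

-1.19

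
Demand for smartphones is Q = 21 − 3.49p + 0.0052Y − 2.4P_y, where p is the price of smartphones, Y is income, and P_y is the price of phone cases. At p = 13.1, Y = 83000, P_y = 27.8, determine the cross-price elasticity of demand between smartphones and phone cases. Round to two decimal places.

-0.20

Evaluating quantity at (p, Y, P_y) gives Q = 21 − 3.49(13.1) + 0.0052(83000) − 2.4(27.8) = 21 − 45.719 + 431.6 − 66.72 = 340.161.
∂Q/∂P_y = −2.4, so E_xy = -2.4·(27.8/340.161) ≈ -0.20.
E_xy < 0: the goods are complements.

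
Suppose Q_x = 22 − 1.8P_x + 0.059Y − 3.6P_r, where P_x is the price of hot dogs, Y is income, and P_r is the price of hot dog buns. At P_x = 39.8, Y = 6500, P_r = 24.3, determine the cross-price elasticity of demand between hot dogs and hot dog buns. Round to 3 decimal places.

-0.355

Evaluating quantity at (P_x, Y, P_r) gives Q_x = 22 − 1.8(39.8) + 0.059(6500) − 3.6(24.3) = 22 − 71.64 + 383.5 − 87.48 = 246.38.
∂Q_x/∂P_r = −3.6, so E_xy = -3.6·(24.3/246.38) ≈ -0.355.
E_xy < 0: the goods are complements.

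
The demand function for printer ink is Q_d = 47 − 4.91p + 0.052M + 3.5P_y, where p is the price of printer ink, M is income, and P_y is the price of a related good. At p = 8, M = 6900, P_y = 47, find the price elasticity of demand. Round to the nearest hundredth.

-0.07

Evaluating quantity at (p, M, P_y) gives Q_d = 47 − 4.91(8) + 0.052(6900) + 3.5(47) = 47 − 39.28 + 358.8 + 164.5 = 531.02.
∂Q_d/∂p = −4.91, so E_p = (−4.91)·(8/531.02) ≈ -0.07.
|E_p| < 1: demand is inelastic.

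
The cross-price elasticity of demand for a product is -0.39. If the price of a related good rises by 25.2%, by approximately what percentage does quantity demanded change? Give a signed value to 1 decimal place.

-9.8

%ΔQ ≈ E × %ΔP_y = (-0.39) × (25.2%) ≈ -9.8%.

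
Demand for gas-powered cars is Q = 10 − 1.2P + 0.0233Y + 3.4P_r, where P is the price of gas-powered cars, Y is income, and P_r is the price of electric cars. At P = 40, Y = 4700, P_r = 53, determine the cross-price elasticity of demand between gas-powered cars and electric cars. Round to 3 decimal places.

0.716

Evaluating quantity at (P, Y, P_r) gives Q = 10 − 1.2(40) + 0.0233(4700) + 3.4(53) = 10 − 48 + 109.51 + 180.2 = 251.71.
∂Q/∂P_r = +3.4, so E_xy = 3.4·(53/251.71) ≈ 0.716.
E_xy > 0: the goods are substitutes.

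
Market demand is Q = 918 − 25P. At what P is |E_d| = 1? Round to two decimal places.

18.36

For linear demand Q = a − bP, E = −bP/(a − bP). |E| = 1 ⇒ bP = a − bP ⇒ P = a/(2b).
P = 918/(2·25) = 18.36.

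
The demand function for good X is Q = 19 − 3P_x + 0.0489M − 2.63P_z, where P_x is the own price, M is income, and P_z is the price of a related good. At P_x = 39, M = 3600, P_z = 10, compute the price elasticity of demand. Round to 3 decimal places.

-2.261

At the given point, Q = 19 − 3(39) + 0.0489(3600) − 2.63(10) = 19 − 117 + 176.04 − 26.3 = 51.74.
∂Q/∂P_x = −3, so E_p = (−3)·(39/51.74) ≈ -2.261.
|E_p| > 1: demand is elastic.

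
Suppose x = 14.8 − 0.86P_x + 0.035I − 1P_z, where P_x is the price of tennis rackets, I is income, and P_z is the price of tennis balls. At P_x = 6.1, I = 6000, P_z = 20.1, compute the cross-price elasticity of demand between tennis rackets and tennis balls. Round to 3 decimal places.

At the given point, x = 14.8 − 0.86(6.1) + 0.035(6000) − 1(20.1) = 14.8 − 5.246 + 210 − 20.1 = 199.454.
∂x/∂P_z = −1, so E_xy = -1·(20.1/199.454) ≈ -0.101.
E_xy < 0: the goods are complements.

-0.101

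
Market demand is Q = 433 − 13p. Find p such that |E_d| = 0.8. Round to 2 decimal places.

14.80

Set −bp/(a − bp) = −0.8 ⇒ bp = 0.8(a − bp) ⇒ bp(1+0.8) = 0.8·a.
p = 0.8·433/(13·1.8) ≈ 14.80.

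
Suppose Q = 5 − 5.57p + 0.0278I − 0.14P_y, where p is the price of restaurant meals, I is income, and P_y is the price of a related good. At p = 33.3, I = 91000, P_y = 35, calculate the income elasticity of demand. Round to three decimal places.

1.079

First evaluate Q: 5 − 5.57(33.3) + 0.0278(91000) − 0.14(35) = 5 − 185.481 + 2529.8 − 4.9 = 2344.419.
∂Q/∂I = +0.0278, so E_I = 0.0278·(91000/2344.419) ≈ 1.079.
E_I > 1: normal good (luxury).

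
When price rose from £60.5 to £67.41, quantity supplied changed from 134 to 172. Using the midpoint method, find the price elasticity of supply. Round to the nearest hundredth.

%Δq = (172 − 134)/[(134 + 172)/2] = 38/153 ≈ 0.2484.
%Δp = (67.41 − 60.5)/[(60.5 + 67.41)/2] = 6.91/63.955 ≈ 0.1080.
Arc elasticity E = %Δq/%Δp ≈ 0.2484/0.1080 ≈ 2.30.
|E| > 1: supply is elastic over this range.

2.30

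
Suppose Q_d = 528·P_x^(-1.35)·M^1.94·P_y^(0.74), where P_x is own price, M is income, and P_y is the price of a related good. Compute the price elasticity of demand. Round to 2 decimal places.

For a Cobb–Douglas (constant-elasticity) form Q_d = A·P_x^α·…, the elasticity with respect to P_x equals the exponent α at every point.
Here the exponent on P_x is -1.35, so the price elasticity of demand is -1.35.

-1.35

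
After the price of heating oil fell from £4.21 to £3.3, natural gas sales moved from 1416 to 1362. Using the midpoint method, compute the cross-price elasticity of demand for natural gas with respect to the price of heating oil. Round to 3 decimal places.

%ΔQ_x = (1362 − 1416)/[(1416+1362)/2] = -54/1389 ≈ -0.0389.
%ΔP_y = (3.3 − 4.21)/[(4.21+3.3)/2] ≈ -0.2423.
E_xy = -0.0389/-0.2423 ≈ 0.160.
E_xy > 0, so natural gas and heating oil are substitutes.

0.160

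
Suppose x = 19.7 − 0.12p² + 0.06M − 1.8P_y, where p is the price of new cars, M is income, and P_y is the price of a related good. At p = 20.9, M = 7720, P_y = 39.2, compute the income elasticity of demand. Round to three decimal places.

x = 19.7 − 0.12(20.9)² + 0.06(7720) − 1.8(39.2) = 19.7 − 52.4172 + 463.2 − 70.56 = 359.9228.
∂x/∂M = +0.06, so E_I = 0.06·(7720/359.9228) ≈ 1.287.
E_I > 1: normal good (luxury).

1.287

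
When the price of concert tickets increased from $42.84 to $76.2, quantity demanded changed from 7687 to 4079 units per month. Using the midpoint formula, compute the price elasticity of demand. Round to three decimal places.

%Δq = (4079 − 7687)/[(7687 + 4079)/2] = -3608/5883 ≈ -0.6133.
%ΔP = (76.2 − 42.84)/[(42.84 + 76.2)/2] = 33.36/59.52 ≈ 0.5605.
Arc elasticity E = %Δq/%ΔP ≈ -0.6133/0.5605 ≈ -1.094.
|E| > 1: demand is elastic over this range.

-1.094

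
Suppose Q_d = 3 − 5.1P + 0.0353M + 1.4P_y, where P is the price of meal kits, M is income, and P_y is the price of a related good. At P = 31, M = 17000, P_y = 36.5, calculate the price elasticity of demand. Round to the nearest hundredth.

-0.32

Evaluating quantity at (P, M, P_y) gives Q_d = 3 − 5.1(31) + 0.0353(17000) + 1.4(36.5) = 3 − 158.1 + 600.1 + 51.1 = 496.1.
∂Q_d/∂P = −5.1, so E_p = (−5.1)·(31/496.1) ≈ -0.32.
|E_p| < 1: demand is inelastic.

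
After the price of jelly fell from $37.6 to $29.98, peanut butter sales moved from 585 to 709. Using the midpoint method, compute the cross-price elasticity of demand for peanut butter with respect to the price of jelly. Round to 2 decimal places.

-0.85

%ΔQ_x = (709 − 585)/[(585+709)/2] = 124/647 ≈ 0.1917.
%ΔP_y = (29.98 − 37.6)/[(37.6+29.98)/2] ≈ -0.2255.
E_xy = 0.1917/-0.2255 ≈ -0.85.
E_xy < 0, so peanut butter and jelly are complements.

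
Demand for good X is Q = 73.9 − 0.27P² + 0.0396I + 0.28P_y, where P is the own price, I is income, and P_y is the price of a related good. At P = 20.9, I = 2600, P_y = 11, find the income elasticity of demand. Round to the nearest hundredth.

Substituting, Q = 73.9 − 0.27(20.9)² + 0.0396(2600) + 0.28(11) = 73.9 − 117.9387 + 102.96 + 3.08 = 62.0013.
∂Q/∂I = +0.0396, so E_I = 0.0396·(2600/62.0013) ≈ 1.66.
E_I > 1: normal good (luxury).

1.66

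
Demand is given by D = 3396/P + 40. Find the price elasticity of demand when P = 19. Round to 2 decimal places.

-0.82

At P = 19, D = 218.7368.
dD/dP = −3396/P² = −9.4072.
Point elasticity E = (dD/dP)·(P/D) = -9.4072 × 19/218.7368 ≈ -0.82.
|E| < 1, so demand is inelastic at this price.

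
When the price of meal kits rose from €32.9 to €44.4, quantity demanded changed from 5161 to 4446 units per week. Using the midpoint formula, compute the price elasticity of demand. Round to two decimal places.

-0.50

%Δq = (4446 − 5161)/[(5161 + 4446)/2] = -715/4803.5 ≈ -0.1488.
%ΔP = (44.4 − 32.9)/[(32.9 + 44.4)/2] = 11.5/38.65 ≈ 0.2975.
Arc elasticity E = %Δq/%ΔP ≈ -0.1488/0.2975 ≈ -0.50.
|E| < 1: demand is inelastic over this range.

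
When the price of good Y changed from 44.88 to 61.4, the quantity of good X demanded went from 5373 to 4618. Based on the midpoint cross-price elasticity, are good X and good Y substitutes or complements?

complements

%ΔQ_x = (4618 − 5373)/[(5373+4618)/2] = -755/4995.5 ≈ -0.1511.
%ΔP_y = (61.4 − 44.88)/[(44.88+61.4)/2] ≈ 0.3109.
E_xy = -0.1511/0.3109 ≈ -0.486.
E_xy < 0, so the goods are complements.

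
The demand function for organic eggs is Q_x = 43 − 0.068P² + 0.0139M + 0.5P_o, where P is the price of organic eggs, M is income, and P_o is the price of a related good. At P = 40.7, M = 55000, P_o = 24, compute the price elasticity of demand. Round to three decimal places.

Evaluating quantity at (P, M, P_o) gives Q_x = 43 − 0.068(40.7)² + 0.0139(55000) + 0.5(24) = 43 − 112.6413 + 764.5 + 12 = 706.8587.
∂Q_x/∂P = −2·0.068·P = -5.5352, so E_p = -5.5352·(40.7/706.8587) ≈ -0.319.
|E_p| < 1: demand is inelastic.

-0.319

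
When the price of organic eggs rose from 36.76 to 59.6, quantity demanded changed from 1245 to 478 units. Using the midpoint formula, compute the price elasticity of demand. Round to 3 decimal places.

%Δq = (478 − 1245)/[(1245 + 478)/2] = -767/861.5 ≈ -0.8903.
%ΔP = (59.6 − 36.76)/[(36.76 + 59.6)/2] = 22.84/48.18 ≈ 0.4741.
Arc elasticity E = %Δq/%ΔP ≈ -0.8903/0.4741 ≈ -1.878.
|E| > 1: demand is elastic over this range.

-1.878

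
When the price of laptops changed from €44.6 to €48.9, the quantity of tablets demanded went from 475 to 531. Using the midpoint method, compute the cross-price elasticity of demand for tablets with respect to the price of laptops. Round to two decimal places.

1.21

%ΔQ_x = (531 − 475)/[(475+531)/2] = 56/503 ≈ 0.1113.
%ΔP_y = (48.9 − 44.6)/[(44.6+48.9)/2] ≈ 0.0920.
E_xy = 0.1113/0.0920 ≈ 1.21.
E_xy > 0, so tablets and laptops are substitutes.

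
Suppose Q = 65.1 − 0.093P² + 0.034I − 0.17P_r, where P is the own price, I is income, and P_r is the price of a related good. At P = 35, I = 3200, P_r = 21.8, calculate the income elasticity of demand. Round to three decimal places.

1.934

First evaluate Q: 65.1 − 0.093(35)² + 0.034(3200) − 0.17(21.8) = 65.1 − 113.925 + 108.8 − 3.706 = 56.269.
∂Q/∂I = +0.034, so E_I = 0.034·(3200/56.269) ≈ 1.934.
E_I > 1: normal good (luxury).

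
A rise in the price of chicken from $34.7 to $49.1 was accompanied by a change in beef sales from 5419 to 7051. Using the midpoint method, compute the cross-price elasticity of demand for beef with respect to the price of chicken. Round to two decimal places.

0.76

%ΔQ_x = (7051 − 5419)/[(5419+7051)/2] = 1632/6235 ≈ 0.2617.
%ΔP_y = (49.1 − 34.7)/[(34.7+49.1)/2] ≈ 0.3437.
E_xy = 0.2617/0.3437 ≈ 0.76.
E_xy > 0, so beef and chicken are substitutes.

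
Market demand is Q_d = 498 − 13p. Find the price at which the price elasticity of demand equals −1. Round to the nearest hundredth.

For linear demand Q_d = a − bp, E = −bp/(a − bp). |E| = 1 ⇒ bp = a − bp ⇒ p = a/(2b).
p = 498/(2·13) ≈ 19.15.

19.15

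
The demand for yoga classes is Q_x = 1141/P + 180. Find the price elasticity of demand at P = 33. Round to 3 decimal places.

At P = 33, Q_x = 214.5758.
dQ_x/dP = −1141/P² = −1.0478.
Point elasticity E = (dQ_x/dP)·(P/Q_x) = -1.0478 × 33/214.5758 ≈ -0.161.
|E| < 1, so demand is inelastic at this price.

-0.161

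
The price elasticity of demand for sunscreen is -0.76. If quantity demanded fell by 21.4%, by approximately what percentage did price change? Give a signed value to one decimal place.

%ΔQ ≈ E × %ΔP ⇒ %ΔP = %ΔQ / E = (-21.4%)/(-0.76) ≈ 28.2%.

28.2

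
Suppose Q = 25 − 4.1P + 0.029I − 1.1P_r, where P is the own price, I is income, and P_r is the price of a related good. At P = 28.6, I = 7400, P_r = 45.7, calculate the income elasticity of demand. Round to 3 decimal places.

Q = 25 − 4.1(28.6) + 0.029(7400) − 1.1(45.7) = 25 − 117.26 + 214.6 − 50.27 = 72.07.
∂Q/∂I = +0.029, so E_I = 0.029·(7400/72.07) ≈ 2.978.
E_I > 1: normal good (luxury).

2.978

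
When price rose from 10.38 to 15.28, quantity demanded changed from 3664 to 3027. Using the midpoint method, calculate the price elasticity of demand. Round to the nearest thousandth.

-0.499

%ΔQ = (3027 − 3664)/[(3664 + 3027)/2] = -637/3345.5 ≈ -0.1904.
%Δp = (15.28 − 10.38)/[(10.38 + 15.28)/2] = 4.9/12.83 ≈ 0.3819.
Arc elasticity E = %ΔQ/%Δp ≈ -0.1904/0.3819 ≈ -0.499.
|E| < 1: demand is inelastic over this range.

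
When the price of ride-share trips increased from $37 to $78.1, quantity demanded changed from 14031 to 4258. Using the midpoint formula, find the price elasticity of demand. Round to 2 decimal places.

-1.50

%ΔQ = (4258 − 14031)/[(14031 + 4258)/2] = -9773/9144.5 ≈ -1.0687.
%ΔP = (78.1 − 37)/[(37 + 78.1)/2] = 41.1/57.55 ≈ 0.7142.
Arc elasticity E = %ΔQ/%ΔP ≈ -1.0687/0.7142 ≈ -1.50.
|E| > 1: demand is elastic over this range.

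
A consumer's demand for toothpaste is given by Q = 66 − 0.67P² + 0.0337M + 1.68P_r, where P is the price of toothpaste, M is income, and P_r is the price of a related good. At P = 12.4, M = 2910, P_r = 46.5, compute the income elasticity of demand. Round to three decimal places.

0.705

At the given point, Q = 66 − 0.67(12.4)² + 0.0337(2910) + 1.68(46.5) = 66 − 103.0192 + 98.067 + 78.12 = 139.1678.
∂Q/∂M = +0.0337, so E_I = 0.0337·(2910/139.1678) ≈ 0.705.
E_I ∈ (0,1): normal good (necessity).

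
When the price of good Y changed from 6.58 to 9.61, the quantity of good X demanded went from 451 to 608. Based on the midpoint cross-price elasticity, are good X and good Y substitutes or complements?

substitutes

%ΔQ_x = (608 − 451)/[(451+608)/2] = 157/529.5 ≈ 0.2965.
%ΔP_y = (9.61 − 6.58)/[(6.58+9.61)/2] ≈ 0.3743.
E_xy = 0.2965/0.3743 ≈ 0.792.
E_xy > 0, so the goods are substitutes.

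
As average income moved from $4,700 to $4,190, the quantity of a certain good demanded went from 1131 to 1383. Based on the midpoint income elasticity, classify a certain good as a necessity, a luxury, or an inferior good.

%ΔQ = (1383 − 1131)/[(1131+1383)/2] = 252/1257 ≈ 0.2005.
%ΔY = (4,190 − 4,700)/[(4,700+4,190)/2] = -510/4445 ≈ -0.1147.
E_I = %ΔQ/%ΔY ≈ -1.747.
E_I < 0: inferior good.

inferior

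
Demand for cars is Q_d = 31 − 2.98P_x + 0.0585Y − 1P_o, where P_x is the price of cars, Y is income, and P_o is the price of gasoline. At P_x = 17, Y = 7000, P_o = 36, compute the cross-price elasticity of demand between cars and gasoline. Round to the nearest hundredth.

First evaluate Q_d: 31 − 2.98(17) + 0.0585(7000) − 1(36) = 31 − 50.66 + 409.5 − 36 = 353.84.
∂Q_d/∂P_o = −1, so E_xy = -1·(36/353.84) ≈ -0.10.
E_xy < 0: the goods are complements.

-0.10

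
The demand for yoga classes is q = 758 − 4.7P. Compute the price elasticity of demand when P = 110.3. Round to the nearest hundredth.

-2.16

At P = 110.3, q = 239.59.
dq/dP = −4.7.
Point elasticity E = (dq/dP)·(P/q) = -4.7 × 110.3/239.59 ≈ -2.16.
|E| > 1, so demand is elastic at this price.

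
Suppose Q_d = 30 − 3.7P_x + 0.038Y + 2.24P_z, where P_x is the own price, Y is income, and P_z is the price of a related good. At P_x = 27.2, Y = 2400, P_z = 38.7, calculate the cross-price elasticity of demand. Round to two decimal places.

Q_d = 30 − 3.7(27.2) + 0.038(2400) + 2.24(38.7) = 30 − 100.64 + 91.2 + 86.688 = 107.248.
∂Q_d/∂P_z = +2.24, so E_xy = 2.24·(38.7/107.248) ≈ 0.81.
E_xy > 0: the goods are substitutes.

0.81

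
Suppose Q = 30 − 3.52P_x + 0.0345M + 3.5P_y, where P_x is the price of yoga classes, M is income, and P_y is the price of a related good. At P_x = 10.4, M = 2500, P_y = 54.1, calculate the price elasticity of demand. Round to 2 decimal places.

Q = 30 − 3.52(10.4) + 0.0345(2500) + 3.5(54.1) = 30 − 36.608 + 86.25 + 189.35 = 268.992.
∂Q/∂P_x = −3.52, so E_p = (−3.52)·(10.4/268.992) ≈ -0.14.
|E_p| < 1: demand is inelastic.

-0.14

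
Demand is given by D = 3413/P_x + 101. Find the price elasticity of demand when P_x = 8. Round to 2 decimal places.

At P_x = 8, D = 527.625.
dD/dP_x = −3413/P_x² = −53.3281.
Point elasticity E = (dD/dP_x)·(P_x/D) = -53.3281 × 8/527.625 ≈ -0.81.
|E| < 1, so demand is inelastic at this price.

-0.81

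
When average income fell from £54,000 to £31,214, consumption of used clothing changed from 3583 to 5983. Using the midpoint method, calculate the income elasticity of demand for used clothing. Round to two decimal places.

%ΔQ = (5983 − 3583)/[(3583+5983)/2] = 2400/4783 ≈ 0.5018.
%ΔM = (31,214 − 54,000)/[(54,000+31,214)/2] = -22786/42607 ≈ -0.5348.
E_I = %ΔQ/%ΔM ≈ -0.94.
E_I < 0: inferior good.

-0.94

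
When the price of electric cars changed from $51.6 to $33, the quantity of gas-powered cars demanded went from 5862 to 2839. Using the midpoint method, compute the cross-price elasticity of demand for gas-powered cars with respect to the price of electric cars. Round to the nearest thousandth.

%ΔQ_x = (2839 − 5862)/[(5862+2839)/2] = -3023/4350.5 ≈ -0.6949.
%ΔP_y = (33 − 51.6)/[(51.6+33)/2] ≈ -0.4397.
E_xy = -0.6949/-0.4397 ≈ 1.580.
E_xy > 0, so gas-powered cars and electric cars are substitutes.

1.580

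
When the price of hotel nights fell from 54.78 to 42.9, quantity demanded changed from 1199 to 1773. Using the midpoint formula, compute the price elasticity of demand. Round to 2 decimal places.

-1.59

%Δq = (1773 − 1199)/[(1199 + 1773)/2] = 574/1486 ≈ 0.3863.
%Δp = (42.9 − 54.78)/[(54.78 + 42.9)/2] = -11.88/48.84 ≈ -0.2432.
Arc elasticity E = %Δq/%Δp ≈ 0.3863/-0.2432 ≈ -1.59.
|E| > 1: demand is elastic over this range.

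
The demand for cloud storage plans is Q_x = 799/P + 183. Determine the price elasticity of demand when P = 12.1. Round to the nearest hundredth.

-0.27

At P = 12.1, Q_x = 249.0331.
dQ_x/dP = −799/P² = −5.4573.
Point elasticity E = (dQ_x/dP)·(P/Q_x) = -5.4573 × 12.1/249.0331 ≈ -0.27.
|E| < 1, so demand is inelastic at this price.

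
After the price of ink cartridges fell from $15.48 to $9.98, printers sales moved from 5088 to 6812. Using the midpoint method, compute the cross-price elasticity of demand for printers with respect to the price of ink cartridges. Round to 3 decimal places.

%ΔQ_x = (6812 − 5088)/[(5088+6812)/2] = 1724/5950 ≈ 0.2897.
%ΔP_y = (9.98 − 15.48)/[(15.48+9.98)/2] ≈ -0.4321.
E_xy = 0.2897/-0.4321 ≈ -0.671.
E_xy < 0, so printers and ink cartridges are complements.

-0.671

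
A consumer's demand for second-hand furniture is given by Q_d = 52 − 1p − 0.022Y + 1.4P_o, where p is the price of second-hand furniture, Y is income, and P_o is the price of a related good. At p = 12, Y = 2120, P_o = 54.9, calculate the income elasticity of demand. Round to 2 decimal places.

-0.66

Evaluating quantity at (p, Y, P_o) gives Q_d = 52 − 1(12) − 0.022(2120) + 1.4(54.9) = 52 − 12 − 46.64 + 76.86 = 70.22.
∂Q_d/∂Y = −0.022, so E_I = -0.022·(2120/70.22) ≈ -0.66.
E_I < 0: inferior good.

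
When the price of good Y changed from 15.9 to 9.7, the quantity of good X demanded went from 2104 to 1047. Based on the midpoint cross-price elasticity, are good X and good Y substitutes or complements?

substitutes

%ΔQ_x = (1047 − 2104)/[(2104+1047)/2] = -1057/1575.5 ≈ -0.6709.
%ΔP_y = (9.7 − 15.9)/[(15.9+9.7)/2] ≈ -0.4844.
E_xy = -0.6709/-0.4844 ≈ 1.385.
E_xy > 0, so the goods are substitutes.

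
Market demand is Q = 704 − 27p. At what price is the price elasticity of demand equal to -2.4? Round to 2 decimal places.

18.41

Set −bp/(a − bp) = −2.4 ⇒ bp = 2.4(a − bp) ⇒ bp(1+2.4) = 2.4·a.
p = 2.4·704/(27·3.4) ≈ 18.41.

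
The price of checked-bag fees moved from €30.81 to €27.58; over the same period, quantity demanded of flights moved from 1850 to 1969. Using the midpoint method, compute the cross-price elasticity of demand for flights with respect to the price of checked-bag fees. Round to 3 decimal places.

%ΔQ_x = (1969 − 1850)/[(1850+1969)/2] = 119/1909.5 ≈ 0.0623.
%ΔP_y = (27.58 − 30.81)/[(30.81+27.58)/2] ≈ -0.1106.
E_xy = 0.0623/-0.1106 ≈ -0.563.
E_xy < 0, so flights and checked-bag fees are complements.

-0.563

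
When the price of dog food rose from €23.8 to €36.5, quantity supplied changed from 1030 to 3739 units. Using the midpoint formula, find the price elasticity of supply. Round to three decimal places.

%Δq = (3739 − 1030)/[(1030 + 3739)/2] = 2709/2384.5 ≈ 1.1361.
%ΔP = (36.5 − 23.8)/[(23.8 + 36.5)/2] = 12.7/30.15 ≈ 0.4212.
Arc elasticity E = %Δq/%ΔP ≈ 1.1361/0.4212 ≈ 2.697.
|E| > 1: supply is elastic over this range.

2.697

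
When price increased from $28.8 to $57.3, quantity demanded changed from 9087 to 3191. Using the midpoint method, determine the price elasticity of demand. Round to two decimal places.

-1.45

%Δq = (3191 − 9087)/[(9087 + 3191)/2] = -5896/6139 ≈ -0.9604.
%ΔP = (57.3 − 28.8)/[(28.8 + 57.3)/2] = 28.5/43.05 ≈ 0.6620.
Arc elasticity E = %Δq/%ΔP ≈ -0.9604/0.6620 ≈ -1.45.
|E| > 1: demand is elastic over this range.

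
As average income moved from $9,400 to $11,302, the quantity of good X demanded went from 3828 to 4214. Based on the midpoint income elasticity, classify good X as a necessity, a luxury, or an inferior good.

necessity

%ΔQ = (4214 − 3828)/[(3828+4214)/2] = 386/4021 ≈ 0.0960.
%ΔI = (11,302 − 9,400)/[(9,400+11,302)/2] = 1902/10351 ≈ 0.1838.
E_I = %ΔQ/%ΔI ≈ 0.522.
E_I ∈ (0,1): normal good (necessity).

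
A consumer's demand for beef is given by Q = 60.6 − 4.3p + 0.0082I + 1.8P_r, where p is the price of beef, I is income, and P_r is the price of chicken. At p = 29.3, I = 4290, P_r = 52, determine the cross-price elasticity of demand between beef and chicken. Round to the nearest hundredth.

1.48

Substituting, Q = 60.6 − 4.3(29.3) + 0.0082(4290) + 1.8(52) = 60.6 − 125.99 + 35.178 + 93.6 = 63.388.
∂Q/∂P_r = +1.8, so E_xy = 1.8·(52/63.388) ≈ 1.48.
E_xy > 0: the goods are substitutes.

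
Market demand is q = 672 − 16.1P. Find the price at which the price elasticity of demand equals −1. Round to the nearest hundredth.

For linear demand q = a − bP, E = −bP/(a − bP). |E| = 1 ⇒ bP = a − bP ⇒ P = a/(2b).
P = 672/(2·16.1) ≈ 20.87.

20.87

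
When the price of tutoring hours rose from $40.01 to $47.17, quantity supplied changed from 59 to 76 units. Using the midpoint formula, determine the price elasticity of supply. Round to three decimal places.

%ΔQ = (76 − 59)/[(59 + 76)/2] = 17/67.5 ≈ 0.2519.
%Δp = (47.17 − 40.01)/[(40.01 + 47.17)/2] = 7.16/43.59 ≈ 0.1643.
Arc elasticity E = %ΔQ/%Δp ≈ 0.2519/0.1643 ≈ 1.533.
|E| > 1: supply is elastic over this range.

1.533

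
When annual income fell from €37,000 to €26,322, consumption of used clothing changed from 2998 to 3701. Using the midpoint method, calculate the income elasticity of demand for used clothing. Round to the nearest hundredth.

%ΔQ = (3701 − 2998)/[(2998+3701)/2] = 703/3349.5 ≈ 0.2099.
%ΔY = (26,322 − 37,000)/[(37,000+26,322)/2] = -10678/31661 ≈ -0.3373.
E_I = %ΔQ/%ΔY ≈ -0.62.
E_I < 0: inferior good.

-0.62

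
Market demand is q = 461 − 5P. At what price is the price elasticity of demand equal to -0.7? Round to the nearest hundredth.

Set −bP/(a − bP) = −0.7 ⇒ bP = 0.7(a − bP) ⇒ bP(1+0.7) = 0.7·a.
P = 0.7·461/(5·1.7) ≈ 37.96.

37.96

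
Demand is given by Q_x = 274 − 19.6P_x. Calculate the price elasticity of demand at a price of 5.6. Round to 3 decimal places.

-0.668

At P_x = 5.6, Q_x = 164.24.
dQ_x/dP_x = −19.6.
Point elasticity E = (dQ_x/dP_x)·(P_x/Q_x) = -19.6 × 5.6/164.24 ≈ -0.668.
|E| < 1, so demand is inelastic at this price.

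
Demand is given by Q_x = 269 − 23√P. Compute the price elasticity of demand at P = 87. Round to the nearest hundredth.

-1.97

At P = 87, Q_x = 54.4703.
dQ_x/dP = −23/(2√P) = −23/(2·9.3274).
Point elasticity E = (dQ_x/dP)·(P/Q_x) = -1.2329 × 87/54.4703 ≈ -1.97.
|E| > 1, so demand is elastic at this price.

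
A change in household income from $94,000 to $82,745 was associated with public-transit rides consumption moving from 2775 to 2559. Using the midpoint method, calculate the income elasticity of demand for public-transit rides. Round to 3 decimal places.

0.636

%ΔQ = (2559 − 2775)/[(2775+2559)/2] = -216/2667 ≈ -0.0810.
%ΔY = (82,745 − 94,000)/[(94,000+82,745)/2] = -11255/88372.5 ≈ -0.1274.
E_I = %ΔQ/%ΔY ≈ 0.636.
E_I ∈ (0,1): normal good (necessity).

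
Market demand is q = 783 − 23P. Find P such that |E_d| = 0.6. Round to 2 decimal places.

Set −bP/(a − bP) = −0.6 ⇒ bP = 0.6(a − bP) ⇒ bP(1+0.6) = 0.6·a.
P = 0.6·783/(23·1.6) ≈ 12.77.

12.77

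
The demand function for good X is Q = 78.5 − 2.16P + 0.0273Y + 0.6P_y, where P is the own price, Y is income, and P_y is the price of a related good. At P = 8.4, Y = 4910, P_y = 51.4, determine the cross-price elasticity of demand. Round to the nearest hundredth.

0.14

Q = 78.5 − 2.16(8.4) + 0.0273(4910) + 0.6(51.4) = 78.5 − 18.144 + 134.043 + 30.84 = 225.239.
∂Q/∂P_y = +0.6, so E_xy = 0.6·(51.4/225.239) ≈ 0.14.
E_xy > 0: the goods are substitutes.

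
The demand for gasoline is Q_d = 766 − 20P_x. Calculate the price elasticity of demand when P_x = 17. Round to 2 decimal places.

At P_x = 17, Q_d = 426.
dQ_d/dP_x = −20.
Point elasticity E = (dQ_d/dP_x)·(P_x/Q_d) = -20 × 17/426 ≈ -0.80.
|E| < 1, so demand is inelastic at this price.

-0.80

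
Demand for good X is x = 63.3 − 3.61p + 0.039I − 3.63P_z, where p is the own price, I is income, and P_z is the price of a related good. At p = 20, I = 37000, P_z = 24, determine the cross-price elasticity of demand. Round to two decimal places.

-0.06

x = 63.3 − 3.61(20) + 0.039(37000) − 3.63(24) = 63.3 − 72.2 + 1443 − 87.12 = 1346.98.
∂x/∂P_z = −3.63, so E_xy = -3.63·(24/1346.98) ≈ -0.06.
E_xy < 0: the goods are complements.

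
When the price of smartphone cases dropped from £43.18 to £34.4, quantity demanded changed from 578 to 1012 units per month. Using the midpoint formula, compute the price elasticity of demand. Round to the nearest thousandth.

%ΔQ = (1012 − 578)/[(578 + 1012)/2] = 434/795 ≈ 0.5459.
%Δp = (34.4 − 43.18)/[(43.18 + 34.4)/2] = -8.78/38.79 ≈ -0.2263.
Arc elasticity E = %ΔQ/%Δp ≈ 0.5459/-0.2263 ≈ -2.412.
|E| > 1: demand is elastic over this range.

-2.412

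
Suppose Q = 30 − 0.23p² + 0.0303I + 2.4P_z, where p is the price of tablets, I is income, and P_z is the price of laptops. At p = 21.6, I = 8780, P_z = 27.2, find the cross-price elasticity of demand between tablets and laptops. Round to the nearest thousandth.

0.257

First evaluate Q: 30 − 0.23(21.6)² + 0.0303(8780) + 2.4(27.2) = 30 − 107.3088 + 266.034 + 65.28 = 254.0052.
∂Q/∂P_z = +2.4, so E_xy = 2.4·(27.2/254.0052) ≈ 0.257.
E_xy > 0: the goods are substitutes.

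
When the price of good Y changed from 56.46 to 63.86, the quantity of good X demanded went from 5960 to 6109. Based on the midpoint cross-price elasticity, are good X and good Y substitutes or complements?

substitutes

%ΔQ_x = (6109 − 5960)/[(5960+6109)/2] = 149/6034.5 ≈ 0.0247.
%ΔP_y = (63.86 − 56.46)/[(56.46+63.86)/2] ≈ 0.1230.
E_xy = 0.0247/0.1230 ≈ 0.201.
E_xy > 0, so the goods are substitutes.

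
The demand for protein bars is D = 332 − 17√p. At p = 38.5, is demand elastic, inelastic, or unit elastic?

At p = 38.5, D = 226.5178.
dD/dp = −17/(2√p) = −17/(2·6.2048).
Point elasticity E = (dD/dp)·(p/D) = -1.3699 × 38.5/226.5178 ≈ -0.233.
|E| ≈ 0.233 < 1, so demand is inelastic.

inelastic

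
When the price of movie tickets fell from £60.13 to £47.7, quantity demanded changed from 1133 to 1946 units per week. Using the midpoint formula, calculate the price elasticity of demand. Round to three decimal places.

-2.291

%Δq = (1946 − 1133)/[(1133 + 1946)/2] = 813/1539.5 ≈ 0.5281.
%Δp = (47.7 − 60.13)/[(60.13 + 47.7)/2] = -12.43/53.915 ≈ -0.2305.
Arc elasticity E = %Δq/%Δp ≈ 0.5281/-0.2305 ≈ -2.291.
|E| > 1: demand is elastic over this range.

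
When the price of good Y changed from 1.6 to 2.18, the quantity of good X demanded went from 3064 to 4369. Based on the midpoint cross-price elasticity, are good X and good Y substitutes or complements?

%ΔQ_x = (4369 − 3064)/[(3064+4369)/2] = 1305/3716.5 ≈ 0.3511.
%ΔP_y = (2.18 − 1.6)/[(1.6+2.18)/2] ≈ 0.3069.
E_xy = 0.3511/0.3069 ≈ 1.144.
E_xy > 0, so the goods are substitutes.

substitutes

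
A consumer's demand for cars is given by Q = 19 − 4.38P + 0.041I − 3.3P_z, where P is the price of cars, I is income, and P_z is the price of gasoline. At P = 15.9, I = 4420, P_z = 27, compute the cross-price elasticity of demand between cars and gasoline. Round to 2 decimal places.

-2.15

At the given point, Q = 19 − 4.38(15.9) + 0.041(4420) − 3.3(27) = 19 − 69.642 + 181.22 − 89.1 = 41.478.
∂Q/∂P_z = −3.3, so E_xy = -3.3·(27/41.478) ≈ -2.15.
E_xy < 0: the goods are complements.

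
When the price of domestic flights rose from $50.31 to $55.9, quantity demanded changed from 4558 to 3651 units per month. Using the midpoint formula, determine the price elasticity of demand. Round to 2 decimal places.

%ΔQ = (3651 − 4558)/[(4558 + 3651)/2] = -907/4104.5 ≈ -0.2210.
%ΔP = (55.9 − 50.31)/[(50.31 + 55.9)/2] = 5.59/53.105 ≈ 0.1053.
Arc elasticity E = %ΔQ/%ΔP ≈ -0.2210/0.1053 ≈ -2.10.
|E| > 1: demand is elastic over this range.

-2.10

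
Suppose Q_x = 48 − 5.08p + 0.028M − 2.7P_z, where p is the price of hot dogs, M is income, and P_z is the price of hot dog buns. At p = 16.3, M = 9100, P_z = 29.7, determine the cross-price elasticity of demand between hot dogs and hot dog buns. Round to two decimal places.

-0.57

At the given point, Q_x = 48 − 5.08(16.3) + 0.028(9100) − 2.7(29.7) = 48 − 82.804 + 254.8 − 80.19 = 139.806.
∂Q_x/∂P_z = −2.7, so E_xy = -2.7·(29.7/139.806) ≈ -0.57.
E_xy < 0: the goods are complements.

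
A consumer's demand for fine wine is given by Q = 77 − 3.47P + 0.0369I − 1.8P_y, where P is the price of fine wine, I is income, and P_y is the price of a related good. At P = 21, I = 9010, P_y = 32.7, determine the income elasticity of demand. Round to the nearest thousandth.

1.197

At the given point, Q = 77 − 3.47(21) + 0.0369(9010) − 1.8(32.7) = 77 − 72.87 + 332.469 − 58.86 = 277.739.
∂Q/∂I = +0.0369, so E_I = 0.0369·(9010/277.739) ≈ 1.197.
E_I > 1: normal good (luxury).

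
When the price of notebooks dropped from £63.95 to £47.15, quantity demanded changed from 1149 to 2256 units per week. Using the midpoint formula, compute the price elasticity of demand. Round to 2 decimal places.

%ΔQ = (2256 − 1149)/[(1149 + 2256)/2] = 1107/1702.5 ≈ 0.6502.
%ΔP = (47.15 − 63.95)/[(63.95 + 47.15)/2] = -16.8/55.55 ≈ -0.3024.
Arc elasticity E = %ΔQ/%ΔP ≈ 0.6502/-0.3024 ≈ -2.15.
|E| > 1: demand is elastic over this range.

-2.15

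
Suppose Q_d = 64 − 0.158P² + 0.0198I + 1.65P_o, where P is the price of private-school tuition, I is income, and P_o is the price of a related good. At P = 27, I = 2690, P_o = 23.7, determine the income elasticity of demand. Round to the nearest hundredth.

First evaluate Q_d: 64 − 0.158(27)² + 0.0198(2690) + 1.65(23.7) = 64 − 115.182 + 53.262 + 39.105 = 41.185.
∂Q_d/∂I = +0.0198, so E_I = 0.0198·(2690/41.185) ≈ 1.29.
E_I > 1: normal good (luxury).

1.29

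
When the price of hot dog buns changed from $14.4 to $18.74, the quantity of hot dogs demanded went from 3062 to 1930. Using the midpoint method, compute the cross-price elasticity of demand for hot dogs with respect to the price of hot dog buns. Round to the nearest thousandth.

-1.732

%ΔQ_x = (1930 − 3062)/[(3062+1930)/2] = -1132/2496 ≈ -0.4535.
%ΔP_y = (18.74 − 14.4)/[(14.4+18.74)/2] ≈ 0.2619.
E_xy = -0.4535/0.2619 ≈ -1.732.
E_xy < 0, so hot dogs and hot dog buns are complements.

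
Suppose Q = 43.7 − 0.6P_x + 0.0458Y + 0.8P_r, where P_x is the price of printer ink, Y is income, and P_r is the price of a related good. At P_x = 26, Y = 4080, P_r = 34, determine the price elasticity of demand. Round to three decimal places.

-0.064

Q = 43.7 − 0.6(26) + 0.0458(4080) + 0.8(34) = 43.7 − 15.6 + 186.864 + 27.2 = 242.164.
∂Q/∂P_x = −0.6, so E_p = (−0.6)·(26/242.164) ≈ -0.064.
|E_p| < 1: demand is inelastic.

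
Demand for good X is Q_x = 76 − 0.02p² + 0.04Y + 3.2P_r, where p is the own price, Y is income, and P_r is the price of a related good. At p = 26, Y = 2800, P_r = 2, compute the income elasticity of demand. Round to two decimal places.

At the given point, Q_x = 76 − 0.02(26)² + 0.04(2800) + 3.2(2) = 76 − 13.52 + 112 + 6.4 = 180.88.
∂Q_x/∂Y = +0.04, so E_I = 0.04·(2800/180.88) ≈ 0.62.
E_I ∈ (0,1): normal good (necessity).

0.62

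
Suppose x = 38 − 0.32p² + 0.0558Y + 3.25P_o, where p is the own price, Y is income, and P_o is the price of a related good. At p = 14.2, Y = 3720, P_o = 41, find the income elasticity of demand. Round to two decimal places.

0.66

Substituting, x = 38 − 0.32(14.2)² + 0.0558(3720) + 3.25(41) = 38 − 64.5248 + 207.576 + 133.25 = 314.3012.
∂x/∂Y = +0.0558, so E_I = 0.0558·(3720/314.3012) ≈ 0.66.
E_I ∈ (0,1): normal good (necessity).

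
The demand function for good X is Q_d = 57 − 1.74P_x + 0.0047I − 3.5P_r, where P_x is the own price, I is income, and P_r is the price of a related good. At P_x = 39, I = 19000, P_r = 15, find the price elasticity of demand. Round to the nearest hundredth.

Substituting, Q_d = 57 − 1.74(39) + 0.0047(19000) − 3.5(15) = 57 − 67.86 + 89.3 − 52.5 = 25.94.
∂Q_d/∂P_x = −1.74, so E_p = (−1.74)·(39/25.94) ≈ -2.62.
|E_p| > 1: demand is elastic.

-2.62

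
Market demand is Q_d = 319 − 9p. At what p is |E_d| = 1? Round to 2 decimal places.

For linear demand Q_d = a − bp, E = −bp/(a − bp). |E| = 1 ⇒ bp = a − bp ⇒ p = a/(2b).
p = 319/(2·9) ≈ 17.72.

17.72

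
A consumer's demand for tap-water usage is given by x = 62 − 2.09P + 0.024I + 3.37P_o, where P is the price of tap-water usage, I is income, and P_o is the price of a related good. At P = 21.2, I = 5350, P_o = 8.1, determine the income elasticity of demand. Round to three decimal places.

0.741

x = 62 − 2.09(21.2) + 0.024(5350) + 3.37(8.1) = 62 − 44.308 + 128.4 + 27.297 = 173.389.
∂x/∂I = +0.024, so E_I = 0.024·(5350/173.389) ≈ 0.741.
E_I ∈ (0,1): normal good (necessity).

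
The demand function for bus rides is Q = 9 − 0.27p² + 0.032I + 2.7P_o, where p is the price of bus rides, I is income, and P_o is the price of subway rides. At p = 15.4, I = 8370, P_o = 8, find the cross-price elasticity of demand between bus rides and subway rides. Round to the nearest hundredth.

First evaluate Q: 9 − 0.27(15.4)² + 0.032(8370) + 2.7(8) = 9 − 64.0332 + 267.84 + 21.6 = 234.4068.
∂Q/∂P_o = +2.7, so E_xy = 2.7·(8/234.4068) ≈ 0.09.
E_xy > 0: the goods are substitutes.

0.09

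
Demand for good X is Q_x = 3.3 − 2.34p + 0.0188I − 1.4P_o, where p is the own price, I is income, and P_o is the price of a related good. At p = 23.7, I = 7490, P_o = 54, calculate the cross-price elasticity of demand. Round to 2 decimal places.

At the given point, Q_x = 3.3 − 2.34(23.7) + 0.0188(7490) − 1.4(54) = 3.3 − 55.458 + 140.812 − 75.6 = 13.054.
∂Q_x/∂P_o = −1.4, so E_xy = -1.4·(54/13.054) ≈ -5.79.
E_xy < 0: the goods are complements.

-5.79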